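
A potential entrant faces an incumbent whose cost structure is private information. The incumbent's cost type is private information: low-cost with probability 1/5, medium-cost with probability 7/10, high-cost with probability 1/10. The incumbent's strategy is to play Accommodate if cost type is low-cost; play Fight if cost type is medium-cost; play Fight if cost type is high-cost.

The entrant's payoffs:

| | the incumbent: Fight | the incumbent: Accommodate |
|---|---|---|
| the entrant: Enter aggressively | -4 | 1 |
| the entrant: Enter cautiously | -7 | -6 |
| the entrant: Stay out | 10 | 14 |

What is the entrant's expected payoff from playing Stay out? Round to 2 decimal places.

10.80

Take the expectation over the incumbent's cost type, weighting each type's action by its prior probability.
E[Stay out] = 1/5·14 + 7/10·10 + 1/10·10 = 14/5 + 7 + 1 = 54/5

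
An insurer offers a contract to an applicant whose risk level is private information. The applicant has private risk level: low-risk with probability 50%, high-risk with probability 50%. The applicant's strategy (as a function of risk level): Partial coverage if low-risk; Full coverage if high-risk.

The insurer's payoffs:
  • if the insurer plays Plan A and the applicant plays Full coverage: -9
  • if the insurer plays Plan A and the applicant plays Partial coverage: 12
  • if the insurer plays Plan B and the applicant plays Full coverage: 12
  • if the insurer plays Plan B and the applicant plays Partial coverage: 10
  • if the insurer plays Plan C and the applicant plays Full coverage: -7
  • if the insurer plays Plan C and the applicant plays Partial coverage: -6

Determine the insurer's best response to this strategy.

E[Plan A] = 0.5·(12) + 0.5·(-9) = 1.5
E[Plan B] = 0.5·(10) + 0.5·(12) = 11
E[Plan C] = 0.5·(-6) + 0.5·(-7) = -6.5
Best response: Plan B (11 is the largest).

Plan B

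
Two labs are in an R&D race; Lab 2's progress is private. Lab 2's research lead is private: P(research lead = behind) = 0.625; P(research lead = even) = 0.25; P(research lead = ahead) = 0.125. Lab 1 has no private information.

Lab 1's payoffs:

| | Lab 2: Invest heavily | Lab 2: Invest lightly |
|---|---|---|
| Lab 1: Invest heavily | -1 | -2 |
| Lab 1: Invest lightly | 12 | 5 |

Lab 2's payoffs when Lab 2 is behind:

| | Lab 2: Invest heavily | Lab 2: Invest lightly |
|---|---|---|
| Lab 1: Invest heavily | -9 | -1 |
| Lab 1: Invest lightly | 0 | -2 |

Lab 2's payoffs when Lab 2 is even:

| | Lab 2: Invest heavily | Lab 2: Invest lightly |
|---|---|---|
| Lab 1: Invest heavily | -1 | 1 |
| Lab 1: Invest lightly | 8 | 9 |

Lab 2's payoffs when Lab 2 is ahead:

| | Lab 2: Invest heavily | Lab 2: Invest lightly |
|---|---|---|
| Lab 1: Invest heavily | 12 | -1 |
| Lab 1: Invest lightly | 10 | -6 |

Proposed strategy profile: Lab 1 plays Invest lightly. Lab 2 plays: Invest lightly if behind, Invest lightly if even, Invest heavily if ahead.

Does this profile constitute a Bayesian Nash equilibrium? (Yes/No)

A profile is a BNE iff every type of every player is best-responding given beliefs about the other side.
Lab 1 plays Invest lightly: E[Invest lightly] = 0.625·(5) + 0.25·(5) + 0.125·(12) = 5.875; E[Invest heavily] = -1.875. Best-responding. ✓
Lab 2 (research lead behind), facing Invest lightly: Invest heavily gives 0, Invest lightly gives -2. Proposed Invest lightly is not best — profitable deviation exists. ✗
Lab 2 (research lead even), facing Invest lightly: Invest heavily gives 8, Invest lightly gives 9. Proposed Invest lightly is best. ✓
Lab 2 (research lead ahead), facing Invest lightly: Invest heavily gives 10, Invest lightly gives -6. Proposed Invest heavily is best. ✓

No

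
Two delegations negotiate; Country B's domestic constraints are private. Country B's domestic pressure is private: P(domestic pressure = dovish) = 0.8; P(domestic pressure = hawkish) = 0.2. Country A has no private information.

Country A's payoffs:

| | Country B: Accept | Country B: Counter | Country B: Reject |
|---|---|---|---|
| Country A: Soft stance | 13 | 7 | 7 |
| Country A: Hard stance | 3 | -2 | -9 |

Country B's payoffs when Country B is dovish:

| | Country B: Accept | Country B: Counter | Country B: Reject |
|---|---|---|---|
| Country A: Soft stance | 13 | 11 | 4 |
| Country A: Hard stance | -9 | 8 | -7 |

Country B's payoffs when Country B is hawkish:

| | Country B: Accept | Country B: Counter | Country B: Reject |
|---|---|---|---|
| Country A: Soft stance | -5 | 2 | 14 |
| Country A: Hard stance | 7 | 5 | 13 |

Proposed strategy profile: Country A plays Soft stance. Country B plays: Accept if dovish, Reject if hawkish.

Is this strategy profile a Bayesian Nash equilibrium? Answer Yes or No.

Country A plays Soft stance: E[Soft stance] = 0.8·(13) + 0.2·(7) = 11.8; E[Hard stance] = 0.6. Best-responding. ✓
Country B (domestic pressure dovish), facing Soft stance: Accept gives 13, Counter gives 11, Reject gives 4. Proposed Accept is best. ✓
Country B (domestic pressure hawkish), facing Soft stance: Accept gives -5, Counter gives 2, Reject gives 14. Proposed Reject is best. ✓

Yes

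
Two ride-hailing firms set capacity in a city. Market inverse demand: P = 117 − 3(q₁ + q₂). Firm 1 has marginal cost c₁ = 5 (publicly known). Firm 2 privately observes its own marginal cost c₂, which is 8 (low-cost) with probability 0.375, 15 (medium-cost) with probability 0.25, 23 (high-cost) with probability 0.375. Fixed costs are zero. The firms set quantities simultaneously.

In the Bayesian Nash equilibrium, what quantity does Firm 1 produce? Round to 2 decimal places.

Firm 2 with cost c maximizes (117 − 3(q₁+q₂) − c)·q₂, giving q₂(c) = (117 − c − 3q₁)/6.
E[c₂] = 0.375·8 + 0.25·15 + 0.375·23 = 15.375
Firm 1's FOC against E[q₂] yields q₁ = (117 − 2·5 + E[c₂])/9 = (117 − 10 + 15.375)/9 = 13.5972.

13.60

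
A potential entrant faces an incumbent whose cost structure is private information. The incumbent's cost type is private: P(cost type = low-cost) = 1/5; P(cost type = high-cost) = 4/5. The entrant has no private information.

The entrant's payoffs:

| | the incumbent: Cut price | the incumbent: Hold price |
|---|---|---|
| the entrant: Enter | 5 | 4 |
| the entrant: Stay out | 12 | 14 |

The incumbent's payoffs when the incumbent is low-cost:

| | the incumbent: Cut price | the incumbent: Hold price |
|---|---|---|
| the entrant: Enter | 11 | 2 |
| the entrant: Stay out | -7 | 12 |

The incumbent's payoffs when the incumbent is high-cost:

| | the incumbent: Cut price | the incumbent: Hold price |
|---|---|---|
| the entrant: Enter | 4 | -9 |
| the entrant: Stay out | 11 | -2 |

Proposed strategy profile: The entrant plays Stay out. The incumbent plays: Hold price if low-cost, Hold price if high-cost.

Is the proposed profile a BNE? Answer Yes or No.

The entrant plays Stay out: E[Stay out] = 1/5·(14) + 4/5·(14) = 14; E[Enter] = 4. Best-responding. ✓
The incumbent (cost type low-cost), facing Stay out: Cut price gives -7, Hold price gives 12. Proposed Hold price is best. ✓
The incumbent (cost type high-cost), facing Stay out: Cut price gives 11, Hold price gives -2. Proposed Hold price is not best — profitable deviation exists. ✗

No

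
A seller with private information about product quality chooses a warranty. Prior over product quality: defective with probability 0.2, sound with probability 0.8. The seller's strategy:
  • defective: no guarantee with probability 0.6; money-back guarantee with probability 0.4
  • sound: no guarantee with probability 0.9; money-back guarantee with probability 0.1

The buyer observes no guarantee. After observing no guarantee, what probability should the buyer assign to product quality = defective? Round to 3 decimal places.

0.143

Apply Bayes' rule using the sender's strategy as the likelihood.
P(no guarantee) = 0.2·0.6 + 0.8·0.9 = 0.84
P(defective | no guarantee) = (0.2·0.6) / 0.84 = 0.12 / 0.84 = 0.142857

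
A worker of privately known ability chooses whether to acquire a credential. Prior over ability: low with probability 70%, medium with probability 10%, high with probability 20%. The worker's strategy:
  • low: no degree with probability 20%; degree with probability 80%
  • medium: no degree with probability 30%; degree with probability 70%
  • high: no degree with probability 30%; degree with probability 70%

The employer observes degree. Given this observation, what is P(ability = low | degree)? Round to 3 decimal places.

Apply Bayes' rule using the sender's strategy as the likelihood.
P(degree) = 0.7·0.8 + 0.1·0.7 + 0.2·0.7 = 0.77
P(low | degree) = (0.7·0.8) / 0.77 = 0.56 / 0.77 = 0.727273

0.727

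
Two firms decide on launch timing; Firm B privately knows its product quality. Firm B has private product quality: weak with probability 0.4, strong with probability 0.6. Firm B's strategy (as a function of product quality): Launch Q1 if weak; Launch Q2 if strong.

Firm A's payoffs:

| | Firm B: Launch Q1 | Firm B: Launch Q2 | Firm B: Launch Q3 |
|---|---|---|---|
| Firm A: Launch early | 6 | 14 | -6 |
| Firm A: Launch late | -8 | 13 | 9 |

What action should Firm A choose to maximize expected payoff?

E[Launch early] = 0.4·(6) + 0.6·(14) = 10.8
E[Launch late] = 0.4·(-8) + 0.6·(13) = 4.6
Best response: Launch early (10.8 is the largest).

Launch early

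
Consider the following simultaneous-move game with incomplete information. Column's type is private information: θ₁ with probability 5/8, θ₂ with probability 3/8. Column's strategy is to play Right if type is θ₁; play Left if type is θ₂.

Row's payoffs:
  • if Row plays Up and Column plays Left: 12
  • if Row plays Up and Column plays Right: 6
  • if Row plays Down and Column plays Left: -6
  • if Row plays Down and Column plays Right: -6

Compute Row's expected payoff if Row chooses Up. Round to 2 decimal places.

Take the expectation over Column's type, weighting each type's action by its prior probability.
E[Up] = 5/8·6 + 3/8·12 = 15/4 + 9/2 = 33/4

8.25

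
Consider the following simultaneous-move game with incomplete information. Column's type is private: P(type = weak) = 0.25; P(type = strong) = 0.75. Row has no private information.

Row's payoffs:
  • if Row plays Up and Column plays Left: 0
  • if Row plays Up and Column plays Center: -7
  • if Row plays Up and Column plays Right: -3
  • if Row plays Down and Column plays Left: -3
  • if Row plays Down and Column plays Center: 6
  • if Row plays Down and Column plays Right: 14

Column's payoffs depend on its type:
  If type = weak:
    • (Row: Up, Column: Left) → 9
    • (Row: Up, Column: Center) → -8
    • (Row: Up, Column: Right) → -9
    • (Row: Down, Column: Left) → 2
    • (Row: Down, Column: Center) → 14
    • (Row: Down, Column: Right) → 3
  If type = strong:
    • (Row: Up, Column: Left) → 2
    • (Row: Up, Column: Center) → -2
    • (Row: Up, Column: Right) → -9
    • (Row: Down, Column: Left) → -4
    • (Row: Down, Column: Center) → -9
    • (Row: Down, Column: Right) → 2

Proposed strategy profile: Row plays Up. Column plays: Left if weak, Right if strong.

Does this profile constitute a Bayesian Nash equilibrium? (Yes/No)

A profile is a BNE iff every type of every player is best-responding given beliefs about the other side.
Row plays Up: E[Up] = 0.25·(0) + 0.75·(-3) = -2.25; E[Down] = 9.75. Not best-responding. ✗
Column (type weak), facing Up: Left gives 9, Center gives -8, Right gives -9. Proposed Left is best. ✓
Column (type strong), facing Up: Left gives 2, Center gives -2, Right gives -9. Proposed Right is not best — profitable deviation exists. ✗

No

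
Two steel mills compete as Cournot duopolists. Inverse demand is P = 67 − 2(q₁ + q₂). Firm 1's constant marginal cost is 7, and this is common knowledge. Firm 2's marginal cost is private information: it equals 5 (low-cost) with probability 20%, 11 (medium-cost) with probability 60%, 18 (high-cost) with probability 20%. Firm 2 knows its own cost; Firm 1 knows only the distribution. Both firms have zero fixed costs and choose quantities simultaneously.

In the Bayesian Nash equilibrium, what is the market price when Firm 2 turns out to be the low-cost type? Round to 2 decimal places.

Type-c best response for Firm 2: q₂(c) = (67 − c)/4 − q₁/2.
Firm 1 maximizes expected profit; its first-order condition is 67 − 4q₁ − 2E[q₂] − 7 = 0.
Substituting E[q₂] and solving: E[c₂] = 11.2, so q₁ = (67 − 2·7 + 11.2)/6 = 10.7.
q₂(low-cost) = 10.15, so P = 67 − 2·(10.7 + 10.15) = 25.3.

25.30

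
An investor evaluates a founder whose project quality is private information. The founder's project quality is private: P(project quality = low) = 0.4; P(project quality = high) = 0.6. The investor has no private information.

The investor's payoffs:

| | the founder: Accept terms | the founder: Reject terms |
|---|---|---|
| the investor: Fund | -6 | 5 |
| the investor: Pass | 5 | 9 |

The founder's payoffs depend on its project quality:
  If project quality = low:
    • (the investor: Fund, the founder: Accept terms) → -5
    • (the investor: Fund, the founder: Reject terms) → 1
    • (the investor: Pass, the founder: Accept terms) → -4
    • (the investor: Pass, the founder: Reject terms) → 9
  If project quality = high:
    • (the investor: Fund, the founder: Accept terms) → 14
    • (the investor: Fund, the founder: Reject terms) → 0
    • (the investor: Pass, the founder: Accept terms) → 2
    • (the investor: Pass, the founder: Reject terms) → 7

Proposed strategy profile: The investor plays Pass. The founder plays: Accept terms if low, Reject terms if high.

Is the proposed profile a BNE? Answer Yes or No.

No

The investor plays Pass: E[Pass] = 0.4·(5) + 0.6·(9) = 7.4; E[Fund] = 0.6. Best-responding. ✓
The founder (project quality low), facing Pass: Accept terms gives -4, Reject terms gives 9. Proposed Accept terms is not best — profitable deviation exists. ✗
The founder (project quality high), facing Pass: Accept terms gives 2, Reject terms gives 7. Proposed Reject terms is best. ✓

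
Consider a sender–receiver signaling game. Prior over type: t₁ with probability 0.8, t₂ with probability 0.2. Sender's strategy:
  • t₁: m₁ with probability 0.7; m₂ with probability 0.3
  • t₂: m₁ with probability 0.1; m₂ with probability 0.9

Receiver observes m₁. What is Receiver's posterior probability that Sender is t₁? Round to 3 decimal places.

0.966

Apply Bayes' rule using the sender's strategy as the likelihood.
P(m₁) = 0.8·0.7 + 0.2·0.1 = 0.58
P(t₁ | m₁) = (0.8·0.7) / 0.58 = 0.56 / 0.58 = 0.965517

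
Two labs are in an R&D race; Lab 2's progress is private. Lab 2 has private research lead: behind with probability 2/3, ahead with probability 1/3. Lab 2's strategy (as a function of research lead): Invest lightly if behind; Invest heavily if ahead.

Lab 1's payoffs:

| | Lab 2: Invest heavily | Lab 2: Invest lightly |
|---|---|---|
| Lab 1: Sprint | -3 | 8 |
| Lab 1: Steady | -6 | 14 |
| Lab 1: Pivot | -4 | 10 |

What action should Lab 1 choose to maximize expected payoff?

Steady

E[Sprint] = 2/3·(8) + 1/3·(-3) = 13/3
E[Steady] = 2/3·(14) + 1/3·(-6) = 22/3
E[Pivot] = 2/3·(10) + 1/3·(-4) = 16/3
Best response: Steady (22/3 is the largest).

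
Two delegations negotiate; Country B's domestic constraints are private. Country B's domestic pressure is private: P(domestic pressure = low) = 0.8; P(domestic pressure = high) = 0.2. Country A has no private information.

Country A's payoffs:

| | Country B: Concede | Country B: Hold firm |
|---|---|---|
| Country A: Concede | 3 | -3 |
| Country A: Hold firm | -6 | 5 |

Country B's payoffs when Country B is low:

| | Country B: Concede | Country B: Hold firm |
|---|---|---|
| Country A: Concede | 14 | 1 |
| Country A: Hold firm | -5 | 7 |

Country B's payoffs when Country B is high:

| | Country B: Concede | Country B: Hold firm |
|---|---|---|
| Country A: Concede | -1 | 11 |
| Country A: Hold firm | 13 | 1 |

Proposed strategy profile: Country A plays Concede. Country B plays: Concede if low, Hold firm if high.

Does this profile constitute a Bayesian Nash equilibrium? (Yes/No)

Country A plays Concede: E[Concede] = 0.8·(3) + 0.2·(-3) = 1.8; E[Hold firm] = -3.8. Best-responding. ✓
Country B (domestic pressure low), facing Concede: Concede gives 14, Hold firm gives 1. Proposed Concede is best. ✓
Country B (domestic pressure high), facing Concede: Concede gives -1, Hold firm gives 11. Proposed Hold firm is best. ✓

Yes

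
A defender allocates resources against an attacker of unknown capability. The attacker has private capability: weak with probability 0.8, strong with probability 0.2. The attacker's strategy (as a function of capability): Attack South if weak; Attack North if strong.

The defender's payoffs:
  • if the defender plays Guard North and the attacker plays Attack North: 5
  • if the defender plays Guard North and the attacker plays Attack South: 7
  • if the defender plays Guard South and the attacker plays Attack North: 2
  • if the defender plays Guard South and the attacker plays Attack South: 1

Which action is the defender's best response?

E[Guard North] = 0.8·(7) + 0.2·(5) = 6.6
E[Guard South] = 0.8·(1) + 0.2·(2) = 1.2
Best response: Guard North (6.6 is the largest).

Guard North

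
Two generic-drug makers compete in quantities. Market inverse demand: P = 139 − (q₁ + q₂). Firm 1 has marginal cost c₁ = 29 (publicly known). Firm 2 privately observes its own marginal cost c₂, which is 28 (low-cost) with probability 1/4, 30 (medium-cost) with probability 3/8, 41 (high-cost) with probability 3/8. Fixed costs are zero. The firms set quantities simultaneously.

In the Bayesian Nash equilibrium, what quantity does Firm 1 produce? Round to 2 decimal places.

Firm 2 with cost c maximizes (139 − (q₁+q₂) − c)·q₂, giving q₂(c) = (139 − c − q₁)/2.
E[c₂] = 1/4·28 + 3/8·30 + 3/8·41 = 33.625
Firm 1's FOC against E[q₂] yields q₁ = (139 − 2·29 + E[c₂])/3 = (139 − 58 + 33.625)/3 = 38.2083.

38.21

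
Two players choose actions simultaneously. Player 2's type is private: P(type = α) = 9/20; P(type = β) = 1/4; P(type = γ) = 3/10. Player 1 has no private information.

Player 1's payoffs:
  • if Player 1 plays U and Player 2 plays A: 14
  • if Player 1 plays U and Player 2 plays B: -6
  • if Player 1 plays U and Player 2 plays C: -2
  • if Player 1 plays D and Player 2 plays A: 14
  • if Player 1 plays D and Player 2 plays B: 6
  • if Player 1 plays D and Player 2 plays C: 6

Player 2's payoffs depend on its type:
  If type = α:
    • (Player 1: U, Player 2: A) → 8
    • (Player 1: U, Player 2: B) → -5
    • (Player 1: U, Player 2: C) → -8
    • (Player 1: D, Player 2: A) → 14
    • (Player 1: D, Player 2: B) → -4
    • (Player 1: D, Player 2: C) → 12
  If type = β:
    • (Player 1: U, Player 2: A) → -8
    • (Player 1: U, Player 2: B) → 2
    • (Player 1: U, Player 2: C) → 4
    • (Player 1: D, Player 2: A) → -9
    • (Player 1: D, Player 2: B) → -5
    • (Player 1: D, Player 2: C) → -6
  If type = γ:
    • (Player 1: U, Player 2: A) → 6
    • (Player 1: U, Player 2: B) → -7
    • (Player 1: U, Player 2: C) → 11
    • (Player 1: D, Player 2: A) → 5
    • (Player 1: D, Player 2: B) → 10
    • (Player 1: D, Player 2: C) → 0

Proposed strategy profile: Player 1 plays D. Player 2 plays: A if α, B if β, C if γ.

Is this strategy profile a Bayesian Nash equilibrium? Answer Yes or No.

No

Player 1 plays D: E[D] = 9/20·(14) + 1/4·(6) + 3/10·(6) = 48/5; E[U] = 21/5. Best-responding. ✓
Player 2 (type α), facing D: A gives 14, B gives -4, C gives 12. Proposed A is best. ✓
Player 2 (type β), facing D: A gives -9, B gives -5, C gives -6. Proposed B is best. ✓
Player 2 (type γ), facing D: A gives 5, B gives 10, C gives 0. Proposed C is not best — profitable deviation exists. ✗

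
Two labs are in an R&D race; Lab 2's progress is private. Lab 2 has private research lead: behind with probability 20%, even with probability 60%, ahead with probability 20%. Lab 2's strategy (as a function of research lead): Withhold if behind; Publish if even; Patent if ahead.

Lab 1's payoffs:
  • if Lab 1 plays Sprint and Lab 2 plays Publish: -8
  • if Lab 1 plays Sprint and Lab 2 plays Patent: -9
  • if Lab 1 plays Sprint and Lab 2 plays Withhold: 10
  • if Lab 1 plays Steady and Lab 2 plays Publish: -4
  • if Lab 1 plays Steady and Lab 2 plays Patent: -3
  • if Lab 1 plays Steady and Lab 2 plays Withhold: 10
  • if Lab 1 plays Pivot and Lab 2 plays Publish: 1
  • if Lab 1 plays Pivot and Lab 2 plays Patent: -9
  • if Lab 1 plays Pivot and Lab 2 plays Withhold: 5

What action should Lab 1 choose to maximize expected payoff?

Pivot

Compute Lab 1's expected payoff for each action, taking the expectation over Lab 2's type.
E[Sprint] = 0.2·(10) + 0.6·(-8) + 0.2·(-9) = -4.6
E[Steady] = 0.2·(10) + 0.6·(-4) + 0.2·(-3) = -1
E[Pivot] = 0.2·(5) + 0.6·(1) + 0.2·(-9) = -0.2
Best response: Pivot (-0.2 is the largest).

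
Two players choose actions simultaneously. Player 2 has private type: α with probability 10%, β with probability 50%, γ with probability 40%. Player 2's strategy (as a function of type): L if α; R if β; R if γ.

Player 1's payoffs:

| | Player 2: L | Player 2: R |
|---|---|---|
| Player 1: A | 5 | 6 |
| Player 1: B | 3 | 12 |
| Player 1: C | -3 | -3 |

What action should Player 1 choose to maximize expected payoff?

B

E[A] = 0.1·(5) + 0.5·(6) + 0.4·(6) = 5.9
E[B] = 0.1·(3) + 0.5·(12) + 0.4·(12) = 11.1
E[C] = 0.1·(-3) + 0.5·(-3) + 0.4·(-3) = -3
Best response: B (11.1 is the largest).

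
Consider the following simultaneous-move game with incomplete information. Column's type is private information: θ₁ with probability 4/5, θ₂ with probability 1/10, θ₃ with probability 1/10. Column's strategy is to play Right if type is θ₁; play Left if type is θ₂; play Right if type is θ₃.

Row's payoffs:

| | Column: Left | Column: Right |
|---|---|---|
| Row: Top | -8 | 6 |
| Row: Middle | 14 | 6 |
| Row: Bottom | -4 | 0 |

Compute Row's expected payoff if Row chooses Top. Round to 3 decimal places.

4.600

Take the expectation over Column's type, weighting each type's action by its prior probability.
E[Top] = 4/5·6 + 1/10·(-8) + 1/10·6 = 24/5 + (-4/5) + 3/5 = 23/5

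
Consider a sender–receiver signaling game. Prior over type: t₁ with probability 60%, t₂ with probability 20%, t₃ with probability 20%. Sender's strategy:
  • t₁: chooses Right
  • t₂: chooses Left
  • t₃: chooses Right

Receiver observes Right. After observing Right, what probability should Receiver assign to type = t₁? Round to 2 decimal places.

0.75

Apply Bayes' rule using the sender's strategy as the likelihood.
P(Right) = 0.6·1 + 0.2·0 + 0.2·1 = 0.8
P(t₁ | Right) = (0.6·1) / 0.8 = 0.6 / 0.8 = 0.75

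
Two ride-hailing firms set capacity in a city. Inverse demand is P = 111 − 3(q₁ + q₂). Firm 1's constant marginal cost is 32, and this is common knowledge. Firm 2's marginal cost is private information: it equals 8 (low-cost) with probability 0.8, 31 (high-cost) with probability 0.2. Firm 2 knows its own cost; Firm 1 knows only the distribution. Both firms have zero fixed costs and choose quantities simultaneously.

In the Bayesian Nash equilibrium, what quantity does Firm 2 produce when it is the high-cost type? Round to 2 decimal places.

Type-c best response for Firm 2: q₂(c) = (111 − c)/6 − q₁/2.
Firm 1 maximizes expected profit; its first-order condition is 111 − 6q₁ − 3E[q₂] − 32 = 0.
Substituting E[q₂] and solving: E[c₂] = 12.6, so q₁ = (111 − 2·32 + 12.6)/9 = 6.62222.
q₂(high-cost) = (111 − 31 − 3·6.62222)/6 = 10.0222.

10.02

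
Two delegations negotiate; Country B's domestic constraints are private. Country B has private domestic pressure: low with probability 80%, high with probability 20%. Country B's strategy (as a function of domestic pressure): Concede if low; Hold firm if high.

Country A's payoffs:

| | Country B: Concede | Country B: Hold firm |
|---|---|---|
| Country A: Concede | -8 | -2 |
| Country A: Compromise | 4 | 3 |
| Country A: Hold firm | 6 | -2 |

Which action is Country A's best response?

E[Concede] = 0.8·(-8) + 0.2·(-2) = -6.8
E[Compromise] = 0.8·(4) + 0.2·(3) = 3.8
E[Hold firm] = 0.8·(6) + 0.2·(-2) = 4.4
Best response: Hold firm (4.4 is the largest).

Hold firm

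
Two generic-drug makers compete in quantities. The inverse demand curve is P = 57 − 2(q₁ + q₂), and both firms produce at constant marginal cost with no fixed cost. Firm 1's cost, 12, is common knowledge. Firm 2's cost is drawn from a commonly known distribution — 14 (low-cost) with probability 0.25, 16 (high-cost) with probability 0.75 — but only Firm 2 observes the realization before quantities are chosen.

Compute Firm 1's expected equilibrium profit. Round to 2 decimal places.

Firm 2 with cost c maximizes (57 − 2(q₁+q₂) − c)·q₂, giving q₂(c) = (57 − c − 2q₁)/4.
E[c₂] = 0.25·14 + 0.75·16 = 15.5
Firm 1's FOC against E[q₂] yields q₁ = (57 − 2·12 + E[c₂])/6 = (57 − 24 + 15.5)/6 = 8.08333.
E[P] = 57 − 2·(q₁ + E[q₂]) = 28.1667; Firm 1's expected profit = (E[P] − 12)·q₁ = (28.1667 − 12)·8.08333 = 130.681.

130.68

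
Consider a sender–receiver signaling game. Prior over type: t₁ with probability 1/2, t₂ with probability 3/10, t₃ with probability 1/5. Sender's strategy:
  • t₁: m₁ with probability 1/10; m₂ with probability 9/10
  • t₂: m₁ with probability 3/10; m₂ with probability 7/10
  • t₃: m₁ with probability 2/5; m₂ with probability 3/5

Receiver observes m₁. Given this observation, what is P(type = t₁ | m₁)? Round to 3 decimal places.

P(m₁) = (1/2)·(1/10) + (3/10)·(3/10) + (1/5)·(2/5) = 11/50
P(t₁ | m₁) = ((1/2)·(1/10)) / (11/50) = (1/20) / (11/50) = 5/22

0.227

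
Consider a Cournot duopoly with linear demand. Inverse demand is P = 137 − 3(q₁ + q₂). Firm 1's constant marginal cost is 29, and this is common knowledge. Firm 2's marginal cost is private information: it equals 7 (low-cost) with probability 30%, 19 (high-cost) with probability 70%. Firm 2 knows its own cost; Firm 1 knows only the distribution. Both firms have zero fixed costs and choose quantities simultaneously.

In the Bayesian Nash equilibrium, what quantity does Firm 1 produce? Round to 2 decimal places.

Firm 2 with cost c maximizes (137 − 3(q₁+q₂) − c)·q₂, giving q₂(c) = (137 − c − 3q₁)/6.
E[c₂] = 0.3·7 + 0.7·19 = 15.4
Firm 1's FOC against E[q₂] yields q₁ = (137 − 2·29 + E[c₂])/9 = (137 − 58 + 15.4)/9 = 10.4889.

10.49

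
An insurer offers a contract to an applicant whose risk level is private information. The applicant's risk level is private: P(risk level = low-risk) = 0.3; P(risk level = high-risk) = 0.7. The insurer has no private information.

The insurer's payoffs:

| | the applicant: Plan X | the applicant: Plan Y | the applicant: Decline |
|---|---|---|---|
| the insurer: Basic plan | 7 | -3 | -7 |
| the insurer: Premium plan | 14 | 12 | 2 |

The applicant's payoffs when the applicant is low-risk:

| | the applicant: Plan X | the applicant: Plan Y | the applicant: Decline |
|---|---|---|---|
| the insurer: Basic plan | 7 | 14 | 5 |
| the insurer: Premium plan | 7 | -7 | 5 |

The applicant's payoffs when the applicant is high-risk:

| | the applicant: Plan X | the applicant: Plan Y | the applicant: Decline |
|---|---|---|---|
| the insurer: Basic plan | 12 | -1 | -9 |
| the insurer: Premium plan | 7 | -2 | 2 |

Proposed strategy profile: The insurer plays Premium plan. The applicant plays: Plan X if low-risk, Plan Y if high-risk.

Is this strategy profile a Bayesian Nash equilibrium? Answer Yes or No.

No

The insurer plays Premium plan: E[Premium plan] = 0.3·(14) + 0.7·(12) = 12.6; E[Basic plan] = 0. Best-responding. ✓
The applicant (risk level low-risk), facing Premium plan: Plan X gives 7, Plan Y gives -7, Decline gives 5. Proposed Plan X is best. ✓
The applicant (risk level high-risk), facing Premium plan: Plan X gives 7, Plan Y gives -2, Decline gives 2. Proposed Plan Y is not best — profitable deviation exists. ✗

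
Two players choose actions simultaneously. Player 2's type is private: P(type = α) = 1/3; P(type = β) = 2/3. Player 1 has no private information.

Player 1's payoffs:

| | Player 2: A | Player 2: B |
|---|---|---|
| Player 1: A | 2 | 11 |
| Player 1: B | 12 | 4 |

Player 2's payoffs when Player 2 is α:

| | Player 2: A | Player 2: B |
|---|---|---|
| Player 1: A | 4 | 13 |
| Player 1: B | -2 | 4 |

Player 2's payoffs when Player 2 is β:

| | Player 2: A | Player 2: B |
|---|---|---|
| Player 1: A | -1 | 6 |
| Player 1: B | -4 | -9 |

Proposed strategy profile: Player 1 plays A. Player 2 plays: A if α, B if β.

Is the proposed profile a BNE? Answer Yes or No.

Player 1 plays A: E[A] = 1/3·(2) + 2/3·(11) = 8; E[B] = 20/3. Best-responding. ✓
Player 2 (type α), facing A: A gives 4, B gives 13. Proposed A is not best — profitable deviation exists. ✗
Player 2 (type β), facing A: A gives -1, B gives 6. Proposed B is best. ✓

No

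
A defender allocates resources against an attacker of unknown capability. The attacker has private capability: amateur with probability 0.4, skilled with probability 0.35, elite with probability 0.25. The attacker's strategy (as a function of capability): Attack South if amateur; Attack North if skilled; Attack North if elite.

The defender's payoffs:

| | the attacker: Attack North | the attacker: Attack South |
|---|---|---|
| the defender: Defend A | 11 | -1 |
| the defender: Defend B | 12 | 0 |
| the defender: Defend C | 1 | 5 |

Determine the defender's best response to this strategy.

Defend B

Compute the defender's expected payoff for each action, taking the expectation over the attacker's type.
E[Defend A] = 0.4·(-1) + 0.35·(11) + 0.25·(11) = 6.2
E[Defend B] = 0.4·(0) + 0.35·(12) + 0.25·(12) = 7.2
E[Defend C] = 0.4·(5) + 0.35·(1) + 0.25·(1) = 2.6
Best response: Defend B (7.2 is the largest).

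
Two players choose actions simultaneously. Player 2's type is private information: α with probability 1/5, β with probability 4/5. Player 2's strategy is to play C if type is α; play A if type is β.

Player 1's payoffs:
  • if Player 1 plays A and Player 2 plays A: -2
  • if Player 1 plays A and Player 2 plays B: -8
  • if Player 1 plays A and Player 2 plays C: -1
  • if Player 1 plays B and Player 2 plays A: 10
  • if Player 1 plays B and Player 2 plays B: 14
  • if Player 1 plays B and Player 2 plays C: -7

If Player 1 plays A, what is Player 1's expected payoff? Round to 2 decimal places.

-1.80

E[A] = 1/5·(-1) + 4/5·(-2) = (-1/5) + (-8/5) = -9/5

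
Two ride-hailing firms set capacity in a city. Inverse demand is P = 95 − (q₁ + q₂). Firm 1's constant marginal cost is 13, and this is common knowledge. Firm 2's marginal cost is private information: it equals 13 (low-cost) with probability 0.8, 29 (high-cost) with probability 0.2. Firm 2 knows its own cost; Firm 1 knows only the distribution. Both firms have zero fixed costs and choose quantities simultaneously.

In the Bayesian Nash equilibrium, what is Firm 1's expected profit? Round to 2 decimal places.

806.56

Firm 2 with cost c maximizes (95 − (q₁+q₂) − c)·q₂, giving q₂(c) = (95 − c − q₁)/2.
E[c₂] = 0.8·13 + 0.2·29 = 16.2
Firm 1's FOC against E[q₂] yields q₁ = (95 − 2·13 + E[c₂])/3 = (95 − 26 + 16.2)/3 = 28.4.
E[P] = 95 − (q₁ + E[q₂]) = 41.4; Firm 1's expected profit = (E[P] − 13)·q₁ = (41.4 − 13)·28.4 = 806.56.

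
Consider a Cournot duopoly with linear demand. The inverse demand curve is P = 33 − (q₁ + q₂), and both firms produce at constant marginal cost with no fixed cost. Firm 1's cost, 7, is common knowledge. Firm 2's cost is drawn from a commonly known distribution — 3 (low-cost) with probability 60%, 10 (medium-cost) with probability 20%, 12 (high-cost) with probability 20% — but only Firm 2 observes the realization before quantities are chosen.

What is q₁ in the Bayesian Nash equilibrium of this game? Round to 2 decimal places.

Each type of Firm 2 best-responds to q₁; Firm 1 best-responds to the expected q₂ over Firm 2's types.
Firm 2 with cost c maximizes (33 − (q₁+q₂) − c)·q₂, giving q₂(c) = (33 − c − q₁)/2.
E[c₂] = 0.6·3 + 0.2·10 + 0.2·12 = 6.2
Firm 1's FOC against E[q₂] yields q₁ = (33 − 2·7 + E[c₂])/3 = (33 − 14 + 6.2)/3 = 8.4.

8.40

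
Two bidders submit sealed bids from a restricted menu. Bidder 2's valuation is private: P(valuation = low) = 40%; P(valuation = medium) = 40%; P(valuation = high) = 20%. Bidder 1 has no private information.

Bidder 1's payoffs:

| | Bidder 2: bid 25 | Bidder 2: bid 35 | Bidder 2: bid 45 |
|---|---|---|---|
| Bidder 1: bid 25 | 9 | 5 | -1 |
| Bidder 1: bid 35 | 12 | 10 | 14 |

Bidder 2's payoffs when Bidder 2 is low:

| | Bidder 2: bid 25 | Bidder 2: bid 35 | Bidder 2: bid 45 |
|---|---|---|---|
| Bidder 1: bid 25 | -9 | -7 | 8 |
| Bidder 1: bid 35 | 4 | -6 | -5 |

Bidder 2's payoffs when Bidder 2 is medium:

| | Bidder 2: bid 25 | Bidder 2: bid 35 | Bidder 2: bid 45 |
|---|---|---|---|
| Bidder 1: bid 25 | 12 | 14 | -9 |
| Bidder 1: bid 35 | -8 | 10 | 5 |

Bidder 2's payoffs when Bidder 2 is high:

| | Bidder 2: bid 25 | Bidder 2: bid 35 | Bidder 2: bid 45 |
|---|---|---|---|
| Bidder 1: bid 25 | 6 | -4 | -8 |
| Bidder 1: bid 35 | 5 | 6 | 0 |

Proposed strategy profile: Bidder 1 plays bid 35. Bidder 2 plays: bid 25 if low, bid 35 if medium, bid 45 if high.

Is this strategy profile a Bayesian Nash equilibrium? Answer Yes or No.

A profile is a BNE iff every type of every player is best-responding given beliefs about the other side.
Bidder 1 plays bid 35: E[bid 35] = 0.4·(12) + 0.4·(10) + 0.2·(14) = 11.6; E[bid 25] = 5.4. Best-responding. ✓
Bidder 2 (valuation low), facing bid 35: bid 25 gives 4, bid 35 gives -6, bid 45 gives -5. Proposed bid 25 is best. ✓
Bidder 2 (valuation medium), facing bid 35: bid 25 gives -8, bid 35 gives 10, bid 45 gives 5. Proposed bid 35 is best. ✓
Bidder 2 (valuation high), facing bid 35: bid 25 gives 5, bid 35 gives 6, bid 45 gives 0. Proposed bid 45 is not best — profitable deviation exists. ✗

No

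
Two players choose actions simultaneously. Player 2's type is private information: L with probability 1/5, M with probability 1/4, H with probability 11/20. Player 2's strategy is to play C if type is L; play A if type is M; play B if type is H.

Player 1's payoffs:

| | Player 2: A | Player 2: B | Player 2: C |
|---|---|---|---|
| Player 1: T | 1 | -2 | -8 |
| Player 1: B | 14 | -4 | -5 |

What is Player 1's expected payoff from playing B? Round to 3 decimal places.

Take the expectation over Player 2's type, weighting each type's action by its prior probability.
E[B] = 1/5·(-5) + 1/4·14 + 11/20·(-4) = (-1) + 7/2 + (-11/5) = 3/10

0.300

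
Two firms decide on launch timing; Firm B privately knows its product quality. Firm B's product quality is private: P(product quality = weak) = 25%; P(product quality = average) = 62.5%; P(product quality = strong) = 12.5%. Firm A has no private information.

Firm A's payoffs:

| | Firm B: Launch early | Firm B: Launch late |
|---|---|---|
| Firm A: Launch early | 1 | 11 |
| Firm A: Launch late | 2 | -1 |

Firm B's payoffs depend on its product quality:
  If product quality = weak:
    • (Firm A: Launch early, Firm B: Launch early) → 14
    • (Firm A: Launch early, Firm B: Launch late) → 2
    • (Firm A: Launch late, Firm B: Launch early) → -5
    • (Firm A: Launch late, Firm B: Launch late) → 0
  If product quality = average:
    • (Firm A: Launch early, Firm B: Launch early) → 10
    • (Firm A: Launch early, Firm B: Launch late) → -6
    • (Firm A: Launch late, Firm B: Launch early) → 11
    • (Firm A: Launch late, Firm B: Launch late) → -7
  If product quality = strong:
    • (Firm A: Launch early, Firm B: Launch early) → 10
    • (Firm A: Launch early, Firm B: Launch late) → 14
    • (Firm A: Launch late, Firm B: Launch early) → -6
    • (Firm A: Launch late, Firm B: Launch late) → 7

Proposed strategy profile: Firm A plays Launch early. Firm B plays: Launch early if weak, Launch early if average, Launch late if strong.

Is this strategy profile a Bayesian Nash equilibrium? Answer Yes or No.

Firm A plays Launch early: E[Launch early] = 0.25·(1) + 0.625·(1) + 0.125·(11) = 2.25; E[Launch late] = 1.625. Best-responding. ✓
Firm B (product quality weak), facing Launch early: Launch early gives 14, Launch late gives 2. Proposed Launch early is best. ✓
Firm B (product quality average), facing Launch early: Launch early gives 10, Launch late gives -6. Proposed Launch early is best. ✓
Firm B (product quality strong), facing Launch early: Launch early gives 10, Launch late gives 14. Proposed Launch late is best. ✓

Yes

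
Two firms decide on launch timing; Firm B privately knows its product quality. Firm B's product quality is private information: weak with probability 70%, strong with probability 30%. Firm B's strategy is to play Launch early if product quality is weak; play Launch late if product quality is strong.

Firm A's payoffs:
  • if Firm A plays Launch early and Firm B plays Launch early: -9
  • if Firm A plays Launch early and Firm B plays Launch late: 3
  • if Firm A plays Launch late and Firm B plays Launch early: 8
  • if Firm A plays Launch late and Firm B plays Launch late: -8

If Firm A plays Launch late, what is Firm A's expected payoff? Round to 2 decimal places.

E[Launch late] = 0.7·8 + 0.3·(-8) = 5.6 + (-2.4) = 3.2

3.20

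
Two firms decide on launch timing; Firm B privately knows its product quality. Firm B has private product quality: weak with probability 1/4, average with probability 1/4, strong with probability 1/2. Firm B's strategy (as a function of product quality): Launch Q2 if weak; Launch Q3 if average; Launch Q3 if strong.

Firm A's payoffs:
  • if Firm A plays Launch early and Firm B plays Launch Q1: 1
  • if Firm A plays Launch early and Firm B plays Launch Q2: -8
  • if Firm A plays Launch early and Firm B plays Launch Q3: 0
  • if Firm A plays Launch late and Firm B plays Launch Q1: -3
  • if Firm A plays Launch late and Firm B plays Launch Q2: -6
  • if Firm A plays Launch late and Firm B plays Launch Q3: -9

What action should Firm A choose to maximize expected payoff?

Launch early

Compute Firm A's expected payoff for each action, taking the expectation over Firm B's type.
E[Launch early] = 1/4·(-8) + 1/4·(0) + 1/2·(0) = -2
E[Launch late] = 1/4·(-6) + 1/4·(-9) + 1/2·(-9) = -33/4
Best response: Launch early (-2 is the largest).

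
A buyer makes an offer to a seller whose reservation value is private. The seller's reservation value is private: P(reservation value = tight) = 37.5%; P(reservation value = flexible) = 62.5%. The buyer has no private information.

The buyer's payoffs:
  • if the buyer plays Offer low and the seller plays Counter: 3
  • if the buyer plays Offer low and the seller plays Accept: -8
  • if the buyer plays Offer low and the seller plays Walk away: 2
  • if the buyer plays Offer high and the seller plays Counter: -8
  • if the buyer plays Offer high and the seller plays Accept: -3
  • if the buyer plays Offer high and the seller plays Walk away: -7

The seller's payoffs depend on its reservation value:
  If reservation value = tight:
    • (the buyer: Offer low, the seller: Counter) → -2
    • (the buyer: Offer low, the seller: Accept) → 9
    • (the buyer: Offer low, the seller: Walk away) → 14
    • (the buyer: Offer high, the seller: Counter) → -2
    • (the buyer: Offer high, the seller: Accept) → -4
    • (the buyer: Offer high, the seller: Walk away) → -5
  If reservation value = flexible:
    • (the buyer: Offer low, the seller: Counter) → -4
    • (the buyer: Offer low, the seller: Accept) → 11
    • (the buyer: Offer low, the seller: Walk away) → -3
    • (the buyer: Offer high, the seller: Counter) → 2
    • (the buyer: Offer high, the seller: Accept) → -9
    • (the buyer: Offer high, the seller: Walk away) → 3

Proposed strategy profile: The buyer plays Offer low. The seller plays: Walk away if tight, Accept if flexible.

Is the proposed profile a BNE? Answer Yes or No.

Yes

The buyer plays Offer low: E[Offer low] = 0.375·(2) + 0.625·(-8) = -4.25; E[Offer high] = -4.5. Best-responding. ✓
The seller (reservation value tight), facing Offer low: Counter gives -2, Accept gives 9, Walk away gives 14. Proposed Walk away is best. ✓
The seller (reservation value flexible), facing Offer low: Counter gives -4, Accept gives 11, Walk away gives -3. Proposed Accept is best. ✓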